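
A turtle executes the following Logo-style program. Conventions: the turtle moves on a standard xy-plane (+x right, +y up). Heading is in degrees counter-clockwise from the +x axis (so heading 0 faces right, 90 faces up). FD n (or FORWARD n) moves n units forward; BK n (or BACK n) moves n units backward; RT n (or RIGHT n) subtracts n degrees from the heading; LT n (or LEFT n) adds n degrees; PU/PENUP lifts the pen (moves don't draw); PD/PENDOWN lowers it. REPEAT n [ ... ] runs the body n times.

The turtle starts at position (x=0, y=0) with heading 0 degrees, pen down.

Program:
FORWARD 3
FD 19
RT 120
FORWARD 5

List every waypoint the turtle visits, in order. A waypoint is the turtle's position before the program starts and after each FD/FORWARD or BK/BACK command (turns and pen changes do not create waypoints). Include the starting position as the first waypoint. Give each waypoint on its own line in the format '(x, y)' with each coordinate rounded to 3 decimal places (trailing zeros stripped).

Executing turtle program step by step:
Start: pos=(0,0), heading=0, pen down
FD 3: (0,0) -> (3,0) [heading=0, draw]
FD 19: (3,0) -> (22,0) [heading=0, draw]
RT 120: heading 0 -> 240
FD 5: (22,0) -> (19.5,-4.33) [heading=240, draw]
Final: pos=(19.5,-4.33), heading=240, 3 segment(s) drawn
Waypoints (4 total):
(0, 0)
(3, 0)
(22, 0)
(19.5, -4.33)

Answer: (0, 0)
(3, 0)
(22, 0)
(19.5, -4.33)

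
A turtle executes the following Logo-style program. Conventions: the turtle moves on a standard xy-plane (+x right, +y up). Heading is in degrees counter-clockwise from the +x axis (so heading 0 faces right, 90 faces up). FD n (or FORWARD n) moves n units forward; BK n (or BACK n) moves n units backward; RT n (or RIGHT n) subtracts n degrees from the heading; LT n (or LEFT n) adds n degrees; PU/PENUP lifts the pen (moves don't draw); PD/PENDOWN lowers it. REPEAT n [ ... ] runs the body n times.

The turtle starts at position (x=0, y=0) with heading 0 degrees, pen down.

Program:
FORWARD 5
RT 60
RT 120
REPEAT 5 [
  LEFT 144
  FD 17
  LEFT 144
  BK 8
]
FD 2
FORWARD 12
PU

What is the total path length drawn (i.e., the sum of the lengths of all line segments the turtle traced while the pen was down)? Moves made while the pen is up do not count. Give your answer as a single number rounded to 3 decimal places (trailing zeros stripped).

Executing turtle program step by step:
Start: pos=(0,0), heading=0, pen down
FD 5: (0,0) -> (5,0) [heading=0, draw]
RT 60: heading 0 -> 300
RT 120: heading 300 -> 180
REPEAT 5 [
  -- iteration 1/5 --
  LT 144: heading 180 -> 324
  FD 17: (5,0) -> (18.753,-9.992) [heading=324, draw]
  LT 144: heading 324 -> 108
  BK 8: (18.753,-9.992) -> (21.225,-17.601) [heading=108, draw]
  -- iteration 2/5 --
  LT 144: heading 108 -> 252
  FD 17: (21.225,-17.601) -> (15.972,-33.769) [heading=252, draw]
  LT 144: heading 252 -> 36
  BK 8: (15.972,-33.769) -> (9.5,-38.471) [heading=36, draw]
  -- iteration 3/5 --
  LT 144: heading 36 -> 180
  FD 17: (9.5,-38.471) -> (-7.5,-38.471) [heading=180, draw]
  LT 144: heading 180 -> 324
  BK 8: (-7.5,-38.471) -> (-13.972,-33.769) [heading=324, draw]
  -- iteration 4/5 --
  LT 144: heading 324 -> 108
  FD 17: (-13.972,-33.769) -> (-19.225,-17.601) [heading=108, draw]
  LT 144: heading 108 -> 252
  BK 8: (-19.225,-17.601) -> (-16.753,-9.992) [heading=252, draw]
  -- iteration 5/5 --
  LT 144: heading 252 -> 36
  FD 17: (-16.753,-9.992) -> (-3,0) [heading=36, draw]
  LT 144: heading 36 -> 180
  BK 8: (-3,0) -> (5,0) [heading=180, draw]
]
FD 2: (5,0) -> (3,0) [heading=180, draw]
FD 12: (3,0) -> (-9,0) [heading=180, draw]
PU: pen up
Final: pos=(-9,0), heading=180, 13 segment(s) drawn

Segment lengths:
  seg 1: (0,0) -> (5,0), length = 5
  seg 2: (5,0) -> (18.753,-9.992), length = 17
  seg 3: (18.753,-9.992) -> (21.225,-17.601), length = 8
  seg 4: (21.225,-17.601) -> (15.972,-33.769), length = 17
  seg 5: (15.972,-33.769) -> (9.5,-38.471), length = 8
  seg 6: (9.5,-38.471) -> (-7.5,-38.471), length = 17
  seg 7: (-7.5,-38.471) -> (-13.972,-33.769), length = 8
  seg 8: (-13.972,-33.769) -> (-19.225,-17.601), length = 17
  seg 9: (-19.225,-17.601) -> (-16.753,-9.992), length = 8
  seg 10: (-16.753,-9.992) -> (-3,0), length = 17
  seg 11: (-3,0) -> (5,0), length = 8
  seg 12: (5,0) -> (3,0), length = 2
  seg 13: (3,0) -> (-9,0), length = 12
Total = 144

Answer: 144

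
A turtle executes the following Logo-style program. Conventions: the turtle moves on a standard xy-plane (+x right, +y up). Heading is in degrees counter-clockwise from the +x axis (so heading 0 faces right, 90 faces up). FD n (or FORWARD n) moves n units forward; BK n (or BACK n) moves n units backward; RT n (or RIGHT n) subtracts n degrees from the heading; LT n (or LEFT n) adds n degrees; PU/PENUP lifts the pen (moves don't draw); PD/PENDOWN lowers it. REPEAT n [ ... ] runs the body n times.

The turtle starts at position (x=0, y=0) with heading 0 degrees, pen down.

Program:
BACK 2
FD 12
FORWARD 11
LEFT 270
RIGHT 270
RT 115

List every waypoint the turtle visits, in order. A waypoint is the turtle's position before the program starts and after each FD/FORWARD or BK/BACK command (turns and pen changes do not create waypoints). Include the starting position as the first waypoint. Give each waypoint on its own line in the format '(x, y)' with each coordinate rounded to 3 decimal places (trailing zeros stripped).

Executing turtle program step by step:
Start: pos=(0,0), heading=0, pen down
BK 2: (0,0) -> (-2,0) [heading=0, draw]
FD 12: (-2,0) -> (10,0) [heading=0, draw]
FD 11: (10,0) -> (21,0) [heading=0, draw]
LT 270: heading 0 -> 270
RT 270: heading 270 -> 0
RT 115: heading 0 -> 245
Final: pos=(21,0), heading=245, 3 segment(s) drawn
Waypoints (4 total):
(0, 0)
(-2, 0)
(10, 0)
(21, 0)

Answer: (0, 0)
(-2, 0)
(10, 0)
(21, 0)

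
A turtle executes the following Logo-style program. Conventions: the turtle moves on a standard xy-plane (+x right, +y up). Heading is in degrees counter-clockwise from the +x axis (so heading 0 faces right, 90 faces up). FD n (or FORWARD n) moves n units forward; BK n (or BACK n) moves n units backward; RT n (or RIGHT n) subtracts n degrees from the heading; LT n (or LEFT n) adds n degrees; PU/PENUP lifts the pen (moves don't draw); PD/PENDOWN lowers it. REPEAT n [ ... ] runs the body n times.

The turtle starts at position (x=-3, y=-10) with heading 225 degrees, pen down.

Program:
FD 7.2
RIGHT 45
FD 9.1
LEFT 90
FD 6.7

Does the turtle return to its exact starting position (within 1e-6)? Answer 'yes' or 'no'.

Answer: no

Derivation:
Executing turtle program step by step:
Start: pos=(-3,-10), heading=225, pen down
FD 7.2: (-3,-10) -> (-8.091,-15.091) [heading=225, draw]
RT 45: heading 225 -> 180
FD 9.1: (-8.091,-15.091) -> (-17.191,-15.091) [heading=180, draw]
LT 90: heading 180 -> 270
FD 6.7: (-17.191,-15.091) -> (-17.191,-21.791) [heading=270, draw]
Final: pos=(-17.191,-21.791), heading=270, 3 segment(s) drawn

Start position: (-3, -10)
Final position: (-17.191, -21.791)
Distance = 18.45; >= 1e-6 -> NOT closed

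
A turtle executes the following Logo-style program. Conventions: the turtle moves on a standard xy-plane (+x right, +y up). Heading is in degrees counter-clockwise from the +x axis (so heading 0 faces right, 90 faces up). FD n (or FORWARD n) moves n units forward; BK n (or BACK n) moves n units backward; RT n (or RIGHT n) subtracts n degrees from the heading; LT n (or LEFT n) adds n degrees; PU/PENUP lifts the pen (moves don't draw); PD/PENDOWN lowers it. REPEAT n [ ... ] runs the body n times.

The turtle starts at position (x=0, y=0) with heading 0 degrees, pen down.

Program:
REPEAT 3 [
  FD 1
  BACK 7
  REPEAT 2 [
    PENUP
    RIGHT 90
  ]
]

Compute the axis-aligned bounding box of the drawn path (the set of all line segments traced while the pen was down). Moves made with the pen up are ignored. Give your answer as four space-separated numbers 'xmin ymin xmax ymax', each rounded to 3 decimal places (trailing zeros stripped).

Answer: -6 0 1 0

Derivation:
Executing turtle program step by step:
Start: pos=(0,0), heading=0, pen down
REPEAT 3 [
  -- iteration 1/3 --
  FD 1: (0,0) -> (1,0) [heading=0, draw]
  BK 7: (1,0) -> (-6,0) [heading=0, draw]
  REPEAT 2 [
    -- iteration 1/2 --
    PU: pen up
    RT 90: heading 0 -> 270
    -- iteration 2/2 --
    PU: pen up
    RT 90: heading 270 -> 180
  ]
  -- iteration 2/3 --
  FD 1: (-6,0) -> (-7,0) [heading=180, move]
  BK 7: (-7,0) -> (0,0) [heading=180, move]
  REPEAT 2 [
    -- iteration 1/2 --
    PU: pen up
    RT 90: heading 180 -> 90
    -- iteration 2/2 --
    PU: pen up
    RT 90: heading 90 -> 0
  ]
  -- iteration 3/3 --
  FD 1: (0,0) -> (1,0) [heading=0, move]
  BK 7: (1,0) -> (-6,0) [heading=0, move]
  REPEAT 2 [
    -- iteration 1/2 --
    PU: pen up
    RT 90: heading 0 -> 270
    -- iteration 2/2 --
    PU: pen up
    RT 90: heading 270 -> 180
  ]
]
Final: pos=(-6,0), heading=180, 2 segment(s) drawn

Segment endpoints: x in {-6, 0, 1}, y in {0}
xmin=-6, ymin=0, xmax=1, ymax=0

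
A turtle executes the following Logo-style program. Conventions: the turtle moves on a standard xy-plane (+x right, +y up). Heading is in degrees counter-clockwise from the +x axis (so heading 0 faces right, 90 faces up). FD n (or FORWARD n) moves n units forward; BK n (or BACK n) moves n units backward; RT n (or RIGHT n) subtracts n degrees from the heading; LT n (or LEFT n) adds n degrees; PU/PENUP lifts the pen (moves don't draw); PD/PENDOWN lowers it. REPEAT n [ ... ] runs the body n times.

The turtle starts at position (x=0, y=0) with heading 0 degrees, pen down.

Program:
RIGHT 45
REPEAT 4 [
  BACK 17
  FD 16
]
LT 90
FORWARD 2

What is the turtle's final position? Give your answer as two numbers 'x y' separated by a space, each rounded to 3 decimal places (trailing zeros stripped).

Answer: -1.414 4.243

Derivation:
Executing turtle program step by step:
Start: pos=(0,0), heading=0, pen down
RT 45: heading 0 -> 315
REPEAT 4 [
  -- iteration 1/4 --
  BK 17: (0,0) -> (-12.021,12.021) [heading=315, draw]
  FD 16: (-12.021,12.021) -> (-0.707,0.707) [heading=315, draw]
  -- iteration 2/4 --
  BK 17: (-0.707,0.707) -> (-12.728,12.728) [heading=315, draw]
  FD 16: (-12.728,12.728) -> (-1.414,1.414) [heading=315, draw]
  -- iteration 3/4 --
  BK 17: (-1.414,1.414) -> (-13.435,13.435) [heading=315, draw]
  FD 16: (-13.435,13.435) -> (-2.121,2.121) [heading=315, draw]
  -- iteration 4/4 --
  BK 17: (-2.121,2.121) -> (-14.142,14.142) [heading=315, draw]
  FD 16: (-14.142,14.142) -> (-2.828,2.828) [heading=315, draw]
]
LT 90: heading 315 -> 45
FD 2: (-2.828,2.828) -> (-1.414,4.243) [heading=45, draw]
Final: pos=(-1.414,4.243), heading=45, 9 segment(s) drawn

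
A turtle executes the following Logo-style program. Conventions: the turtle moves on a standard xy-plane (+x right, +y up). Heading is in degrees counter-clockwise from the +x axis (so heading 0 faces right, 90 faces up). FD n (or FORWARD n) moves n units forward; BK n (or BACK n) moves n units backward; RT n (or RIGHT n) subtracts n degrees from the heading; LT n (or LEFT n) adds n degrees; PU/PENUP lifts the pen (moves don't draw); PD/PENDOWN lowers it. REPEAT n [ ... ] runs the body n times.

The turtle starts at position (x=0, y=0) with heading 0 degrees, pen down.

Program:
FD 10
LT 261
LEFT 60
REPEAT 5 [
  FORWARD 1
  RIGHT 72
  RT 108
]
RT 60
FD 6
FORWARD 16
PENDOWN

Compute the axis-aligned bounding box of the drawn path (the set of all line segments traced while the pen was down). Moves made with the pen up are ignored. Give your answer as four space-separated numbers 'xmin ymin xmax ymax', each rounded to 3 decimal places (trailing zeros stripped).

Answer: 0 -0.629 14.219 21.1

Derivation:
Executing turtle program step by step:
Start: pos=(0,0), heading=0, pen down
FD 10: (0,0) -> (10,0) [heading=0, draw]
LT 261: heading 0 -> 261
LT 60: heading 261 -> 321
REPEAT 5 [
  -- iteration 1/5 --
  FD 1: (10,0) -> (10.777,-0.629) [heading=321, draw]
  RT 72: heading 321 -> 249
  RT 108: heading 249 -> 141
  -- iteration 2/5 --
  FD 1: (10.777,-0.629) -> (10,0) [heading=141, draw]
  RT 72: heading 141 -> 69
  RT 108: heading 69 -> 321
  -- iteration 3/5 --
  FD 1: (10,0) -> (10.777,-0.629) [heading=321, draw]
  RT 72: heading 321 -> 249
  RT 108: heading 249 -> 141
  -- iteration 4/5 --
  FD 1: (10.777,-0.629) -> (10,0) [heading=141, draw]
  RT 72: heading 141 -> 69
  RT 108: heading 69 -> 321
  -- iteration 5/5 --
  FD 1: (10,0) -> (10.777,-0.629) [heading=321, draw]
  RT 72: heading 321 -> 249
  RT 108: heading 249 -> 141
]
RT 60: heading 141 -> 81
FD 6: (10.777,-0.629) -> (11.716,5.297) [heading=81, draw]
FD 16: (11.716,5.297) -> (14.219,21.1) [heading=81, draw]
PD: pen down
Final: pos=(14.219,21.1), heading=81, 8 segment(s) drawn

Segment endpoints: x in {0, 10, 10.777, 11.716, 14.219}, y in {-0.629, -0.629, 0, 0, 0, 5.297, 21.1}
xmin=0, ymin=-0.629, xmax=14.219, ymax=21.1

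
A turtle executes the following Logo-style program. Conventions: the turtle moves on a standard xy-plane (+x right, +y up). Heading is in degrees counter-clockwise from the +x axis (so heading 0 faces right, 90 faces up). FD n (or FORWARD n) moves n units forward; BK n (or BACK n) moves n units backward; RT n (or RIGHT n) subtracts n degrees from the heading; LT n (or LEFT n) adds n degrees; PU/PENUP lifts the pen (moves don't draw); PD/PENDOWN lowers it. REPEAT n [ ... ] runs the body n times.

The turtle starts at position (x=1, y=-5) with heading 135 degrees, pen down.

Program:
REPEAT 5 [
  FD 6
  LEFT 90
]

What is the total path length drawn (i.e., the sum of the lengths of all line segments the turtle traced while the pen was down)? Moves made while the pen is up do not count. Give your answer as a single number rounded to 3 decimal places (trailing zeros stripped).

Executing turtle program step by step:
Start: pos=(1,-5), heading=135, pen down
REPEAT 5 [
  -- iteration 1/5 --
  FD 6: (1,-5) -> (-3.243,-0.757) [heading=135, draw]
  LT 90: heading 135 -> 225
  -- iteration 2/5 --
  FD 6: (-3.243,-0.757) -> (-7.485,-5) [heading=225, draw]
  LT 90: heading 225 -> 315
  -- iteration 3/5 --
  FD 6: (-7.485,-5) -> (-3.243,-9.243) [heading=315, draw]
  LT 90: heading 315 -> 45
  -- iteration 4/5 --
  FD 6: (-3.243,-9.243) -> (1,-5) [heading=45, draw]
  LT 90: heading 45 -> 135
  -- iteration 5/5 --
  FD 6: (1,-5) -> (-3.243,-0.757) [heading=135, draw]
  LT 90: heading 135 -> 225
]
Final: pos=(-3.243,-0.757), heading=225, 5 segment(s) drawn

Segment lengths:
  seg 1: (1,-5) -> (-3.243,-0.757), length = 6
  seg 2: (-3.243,-0.757) -> (-7.485,-5), length = 6
  seg 3: (-7.485,-5) -> (-3.243,-9.243), length = 6
  seg 4: (-3.243,-9.243) -> (1,-5), length = 6
  seg 5: (1,-5) -> (-3.243,-0.757), length = 6
Total = 30

Answer: 30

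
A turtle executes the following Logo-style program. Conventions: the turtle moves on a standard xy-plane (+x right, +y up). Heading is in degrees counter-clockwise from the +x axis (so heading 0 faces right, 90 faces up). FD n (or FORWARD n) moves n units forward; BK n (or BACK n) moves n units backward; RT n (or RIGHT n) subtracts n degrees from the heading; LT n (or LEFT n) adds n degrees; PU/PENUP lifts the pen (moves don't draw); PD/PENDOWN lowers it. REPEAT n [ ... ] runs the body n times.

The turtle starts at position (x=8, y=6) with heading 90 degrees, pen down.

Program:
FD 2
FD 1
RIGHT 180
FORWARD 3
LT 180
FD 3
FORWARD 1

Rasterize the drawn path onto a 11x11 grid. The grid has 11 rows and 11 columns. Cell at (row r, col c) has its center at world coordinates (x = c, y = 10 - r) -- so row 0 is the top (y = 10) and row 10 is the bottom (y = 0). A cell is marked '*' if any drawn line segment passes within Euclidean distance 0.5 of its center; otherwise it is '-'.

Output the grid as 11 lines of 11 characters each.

Segment 0: (8,6) -> (8,8)
Segment 1: (8,8) -> (8,9)
Segment 2: (8,9) -> (8,6)
Segment 3: (8,6) -> (8,9)
Segment 4: (8,9) -> (8,10)

Answer: --------*--
--------*--
--------*--
--------*--
--------*--
-----------
-----------
-----------
-----------
-----------
-----------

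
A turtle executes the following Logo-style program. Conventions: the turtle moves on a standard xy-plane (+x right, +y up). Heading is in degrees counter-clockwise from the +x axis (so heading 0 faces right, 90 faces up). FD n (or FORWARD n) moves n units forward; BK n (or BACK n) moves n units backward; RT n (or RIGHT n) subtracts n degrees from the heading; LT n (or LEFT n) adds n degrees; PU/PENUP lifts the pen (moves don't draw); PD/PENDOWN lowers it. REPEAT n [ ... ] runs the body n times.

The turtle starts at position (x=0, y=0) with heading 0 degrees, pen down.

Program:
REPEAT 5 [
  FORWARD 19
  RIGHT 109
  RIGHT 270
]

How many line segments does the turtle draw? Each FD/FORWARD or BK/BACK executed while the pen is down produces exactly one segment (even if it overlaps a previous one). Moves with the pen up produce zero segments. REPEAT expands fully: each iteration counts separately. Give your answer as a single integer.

Executing turtle program step by step:
Start: pos=(0,0), heading=0, pen down
REPEAT 5 [
  -- iteration 1/5 --
  FD 19: (0,0) -> (19,0) [heading=0, draw]
  RT 109: heading 0 -> 251
  RT 270: heading 251 -> 341
  -- iteration 2/5 --
  FD 19: (19,0) -> (36.965,-6.186) [heading=341, draw]
  RT 109: heading 341 -> 232
  RT 270: heading 232 -> 322
  -- iteration 3/5 --
  FD 19: (36.965,-6.186) -> (51.937,-17.883) [heading=322, draw]
  RT 109: heading 322 -> 213
  RT 270: heading 213 -> 303
  -- iteration 4/5 --
  FD 19: (51.937,-17.883) -> (62.285,-33.818) [heading=303, draw]
  RT 109: heading 303 -> 194
  RT 270: heading 194 -> 284
  -- iteration 5/5 --
  FD 19: (62.285,-33.818) -> (66.882,-52.254) [heading=284, draw]
  RT 109: heading 284 -> 175
  RT 270: heading 175 -> 265
]
Final: pos=(66.882,-52.254), heading=265, 5 segment(s) drawn
Segments drawn: 5

Answer: 5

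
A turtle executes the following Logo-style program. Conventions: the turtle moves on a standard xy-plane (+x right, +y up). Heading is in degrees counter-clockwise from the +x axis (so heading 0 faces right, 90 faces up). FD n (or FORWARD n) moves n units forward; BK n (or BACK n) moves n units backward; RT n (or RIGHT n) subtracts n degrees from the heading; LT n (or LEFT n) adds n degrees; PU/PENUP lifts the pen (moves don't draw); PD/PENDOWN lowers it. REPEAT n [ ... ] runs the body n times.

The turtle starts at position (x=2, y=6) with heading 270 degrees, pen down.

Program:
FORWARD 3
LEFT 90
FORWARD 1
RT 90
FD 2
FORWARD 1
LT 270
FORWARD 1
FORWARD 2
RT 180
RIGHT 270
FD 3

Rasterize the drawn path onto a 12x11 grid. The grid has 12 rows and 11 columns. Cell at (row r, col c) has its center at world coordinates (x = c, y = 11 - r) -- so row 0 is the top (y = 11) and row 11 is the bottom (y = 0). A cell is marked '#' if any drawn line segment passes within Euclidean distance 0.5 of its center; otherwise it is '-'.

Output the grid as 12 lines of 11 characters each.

Segment 0: (2,6) -> (2,3)
Segment 1: (2,3) -> (3,3)
Segment 2: (3,3) -> (3,1)
Segment 3: (3,1) -> (3,-0)
Segment 4: (3,-0) -> (2,-0)
Segment 5: (2,-0) -> (-0,0)
Segment 6: (-0,0) -> (-0,3)

Answer: -----------
-----------
-----------
-----------
-----------
--#--------
--#--------
--#--------
#-##-------
#--#-------
#--#-------
####-------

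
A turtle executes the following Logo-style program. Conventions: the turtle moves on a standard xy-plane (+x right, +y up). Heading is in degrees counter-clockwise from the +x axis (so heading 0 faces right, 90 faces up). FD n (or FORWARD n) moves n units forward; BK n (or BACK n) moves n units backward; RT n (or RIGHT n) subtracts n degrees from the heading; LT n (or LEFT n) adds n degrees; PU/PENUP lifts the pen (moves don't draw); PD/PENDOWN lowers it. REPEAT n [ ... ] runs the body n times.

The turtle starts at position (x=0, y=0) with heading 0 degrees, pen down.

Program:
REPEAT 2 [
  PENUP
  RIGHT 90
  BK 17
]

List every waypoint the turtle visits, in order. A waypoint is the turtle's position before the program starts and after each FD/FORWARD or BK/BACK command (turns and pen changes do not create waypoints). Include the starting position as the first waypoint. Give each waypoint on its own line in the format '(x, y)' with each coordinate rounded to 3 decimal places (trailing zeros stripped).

Executing turtle program step by step:
Start: pos=(0,0), heading=0, pen down
REPEAT 2 [
  -- iteration 1/2 --
  PU: pen up
  RT 90: heading 0 -> 270
  BK 17: (0,0) -> (0,17) [heading=270, move]
  -- iteration 2/2 --
  PU: pen up
  RT 90: heading 270 -> 180
  BK 17: (0,17) -> (17,17) [heading=180, move]
]
Final: pos=(17,17), heading=180, 0 segment(s) drawn
Waypoints (3 total):
(0, 0)
(0, 17)
(17, 17)

Answer: (0, 0)
(0, 17)
(17, 17)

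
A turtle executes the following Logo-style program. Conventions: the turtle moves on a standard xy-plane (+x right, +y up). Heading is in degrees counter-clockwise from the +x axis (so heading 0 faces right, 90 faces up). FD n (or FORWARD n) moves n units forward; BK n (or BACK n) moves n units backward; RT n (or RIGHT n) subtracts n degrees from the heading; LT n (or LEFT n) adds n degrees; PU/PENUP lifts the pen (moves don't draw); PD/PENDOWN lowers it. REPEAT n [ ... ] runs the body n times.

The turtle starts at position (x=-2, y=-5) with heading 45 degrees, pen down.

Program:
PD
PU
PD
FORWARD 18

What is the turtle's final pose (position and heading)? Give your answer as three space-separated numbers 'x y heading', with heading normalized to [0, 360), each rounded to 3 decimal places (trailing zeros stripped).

Executing turtle program step by step:
Start: pos=(-2,-5), heading=45, pen down
PD: pen down
PU: pen up
PD: pen down
FD 18: (-2,-5) -> (10.728,7.728) [heading=45, draw]
Final: pos=(10.728,7.728), heading=45, 1 segment(s) drawn

Answer: 10.728 7.728 45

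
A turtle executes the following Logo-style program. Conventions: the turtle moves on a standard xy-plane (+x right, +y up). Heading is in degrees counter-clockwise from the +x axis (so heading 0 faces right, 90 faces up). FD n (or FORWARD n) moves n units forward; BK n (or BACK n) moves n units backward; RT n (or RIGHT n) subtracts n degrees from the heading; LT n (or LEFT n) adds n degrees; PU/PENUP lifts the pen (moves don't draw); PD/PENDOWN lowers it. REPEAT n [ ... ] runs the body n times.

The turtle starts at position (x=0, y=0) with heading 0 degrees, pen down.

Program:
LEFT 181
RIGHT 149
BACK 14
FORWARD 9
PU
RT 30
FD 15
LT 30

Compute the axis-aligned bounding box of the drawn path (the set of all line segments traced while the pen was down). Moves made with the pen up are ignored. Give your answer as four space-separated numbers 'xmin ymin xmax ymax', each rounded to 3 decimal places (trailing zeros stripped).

Executing turtle program step by step:
Start: pos=(0,0), heading=0, pen down
LT 181: heading 0 -> 181
RT 149: heading 181 -> 32
BK 14: (0,0) -> (-11.873,-7.419) [heading=32, draw]
FD 9: (-11.873,-7.419) -> (-4.24,-2.65) [heading=32, draw]
PU: pen up
RT 30: heading 32 -> 2
FD 15: (-4.24,-2.65) -> (10.751,-2.126) [heading=2, move]
LT 30: heading 2 -> 32
Final: pos=(10.751,-2.126), heading=32, 2 segment(s) drawn

Segment endpoints: x in {-11.873, -4.24, 0}, y in {-7.419, -2.65, 0}
xmin=-11.873, ymin=-7.419, xmax=0, ymax=0

Answer: -11.873 -7.419 0 0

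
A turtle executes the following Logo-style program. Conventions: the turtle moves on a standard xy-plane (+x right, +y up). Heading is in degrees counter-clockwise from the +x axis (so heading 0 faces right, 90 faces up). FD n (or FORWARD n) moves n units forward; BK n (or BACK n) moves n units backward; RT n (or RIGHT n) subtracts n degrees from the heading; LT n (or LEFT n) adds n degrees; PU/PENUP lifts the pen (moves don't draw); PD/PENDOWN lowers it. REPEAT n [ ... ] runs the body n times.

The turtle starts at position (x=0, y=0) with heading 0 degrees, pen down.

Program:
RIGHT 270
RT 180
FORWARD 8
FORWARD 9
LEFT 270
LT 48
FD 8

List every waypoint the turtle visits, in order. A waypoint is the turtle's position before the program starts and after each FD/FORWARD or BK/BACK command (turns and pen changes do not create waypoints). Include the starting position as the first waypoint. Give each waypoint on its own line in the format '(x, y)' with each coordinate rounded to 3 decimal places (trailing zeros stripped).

Executing turtle program step by step:
Start: pos=(0,0), heading=0, pen down
RT 270: heading 0 -> 90
RT 180: heading 90 -> 270
FD 8: (0,0) -> (0,-8) [heading=270, draw]
FD 9: (0,-8) -> (0,-17) [heading=270, draw]
LT 270: heading 270 -> 180
LT 48: heading 180 -> 228
FD 8: (0,-17) -> (-5.353,-22.945) [heading=228, draw]
Final: pos=(-5.353,-22.945), heading=228, 3 segment(s) drawn
Waypoints (4 total):
(0, 0)
(0, -8)
(0, -17)
(-5.353, -22.945)

Answer: (0, 0)
(0, -8)
(0, -17)
(-5.353, -22.945)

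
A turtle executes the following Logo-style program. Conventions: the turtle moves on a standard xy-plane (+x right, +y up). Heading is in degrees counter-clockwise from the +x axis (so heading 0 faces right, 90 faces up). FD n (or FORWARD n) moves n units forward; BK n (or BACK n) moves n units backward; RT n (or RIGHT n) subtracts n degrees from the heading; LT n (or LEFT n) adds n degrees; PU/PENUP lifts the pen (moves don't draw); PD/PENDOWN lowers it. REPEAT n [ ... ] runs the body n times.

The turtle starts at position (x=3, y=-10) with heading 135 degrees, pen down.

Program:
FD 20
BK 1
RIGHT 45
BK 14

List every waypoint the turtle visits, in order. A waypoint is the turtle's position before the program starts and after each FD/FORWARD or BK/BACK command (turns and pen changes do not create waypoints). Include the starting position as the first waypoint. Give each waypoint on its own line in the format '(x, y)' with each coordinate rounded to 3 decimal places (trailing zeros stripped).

Executing turtle program step by step:
Start: pos=(3,-10), heading=135, pen down
FD 20: (3,-10) -> (-11.142,4.142) [heading=135, draw]
BK 1: (-11.142,4.142) -> (-10.435,3.435) [heading=135, draw]
RT 45: heading 135 -> 90
BK 14: (-10.435,3.435) -> (-10.435,-10.565) [heading=90, draw]
Final: pos=(-10.435,-10.565), heading=90, 3 segment(s) drawn
Waypoints (4 total):
(3, -10)
(-11.142, 4.142)
(-10.435, 3.435)
(-10.435, -10.565)

Answer: (3, -10)
(-11.142, 4.142)
(-10.435, 3.435)
(-10.435, -10.565)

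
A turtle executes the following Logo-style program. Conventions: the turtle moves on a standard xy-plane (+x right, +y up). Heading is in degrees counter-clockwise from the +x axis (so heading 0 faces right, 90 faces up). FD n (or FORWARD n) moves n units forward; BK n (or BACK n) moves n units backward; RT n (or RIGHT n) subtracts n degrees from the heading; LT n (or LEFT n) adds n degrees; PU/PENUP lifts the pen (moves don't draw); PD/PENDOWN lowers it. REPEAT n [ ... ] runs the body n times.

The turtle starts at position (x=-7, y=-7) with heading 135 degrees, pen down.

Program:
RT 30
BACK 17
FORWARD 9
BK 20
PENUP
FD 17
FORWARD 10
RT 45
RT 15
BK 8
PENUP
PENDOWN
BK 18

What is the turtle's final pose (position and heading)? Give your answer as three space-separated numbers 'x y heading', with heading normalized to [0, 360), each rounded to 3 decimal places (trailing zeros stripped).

Executing turtle program step by step:
Start: pos=(-7,-7), heading=135, pen down
RT 30: heading 135 -> 105
BK 17: (-7,-7) -> (-2.6,-23.421) [heading=105, draw]
FD 9: (-2.6,-23.421) -> (-4.929,-14.727) [heading=105, draw]
BK 20: (-4.929,-14.727) -> (0.247,-34.046) [heading=105, draw]
PU: pen up
FD 17: (0.247,-34.046) -> (-4.153,-17.625) [heading=105, move]
FD 10: (-4.153,-17.625) -> (-6.741,-7.966) [heading=105, move]
RT 45: heading 105 -> 60
RT 15: heading 60 -> 45
BK 8: (-6.741,-7.966) -> (-12.398,-13.623) [heading=45, move]
PU: pen up
PD: pen down
BK 18: (-12.398,-13.623) -> (-25.126,-26.351) [heading=45, draw]
Final: pos=(-25.126,-26.351), heading=45, 4 segment(s) drawn

Answer: -25.126 -26.351 45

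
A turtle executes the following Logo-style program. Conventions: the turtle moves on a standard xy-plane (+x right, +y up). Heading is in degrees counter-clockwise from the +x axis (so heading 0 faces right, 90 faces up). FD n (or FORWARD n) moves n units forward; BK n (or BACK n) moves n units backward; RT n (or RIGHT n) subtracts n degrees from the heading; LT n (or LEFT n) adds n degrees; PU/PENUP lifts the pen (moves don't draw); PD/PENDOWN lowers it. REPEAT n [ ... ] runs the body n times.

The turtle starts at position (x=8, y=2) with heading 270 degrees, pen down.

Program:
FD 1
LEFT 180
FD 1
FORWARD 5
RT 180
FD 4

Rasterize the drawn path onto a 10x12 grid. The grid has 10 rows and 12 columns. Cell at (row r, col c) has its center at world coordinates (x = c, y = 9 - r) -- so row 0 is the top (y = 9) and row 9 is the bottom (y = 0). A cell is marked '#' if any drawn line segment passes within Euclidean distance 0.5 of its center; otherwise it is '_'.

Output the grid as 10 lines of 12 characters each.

Segment 0: (8,2) -> (8,1)
Segment 1: (8,1) -> (8,2)
Segment 2: (8,2) -> (8,7)
Segment 3: (8,7) -> (8,3)

Answer: ____________
____________
________#___
________#___
________#___
________#___
________#___
________#___
________#___
____________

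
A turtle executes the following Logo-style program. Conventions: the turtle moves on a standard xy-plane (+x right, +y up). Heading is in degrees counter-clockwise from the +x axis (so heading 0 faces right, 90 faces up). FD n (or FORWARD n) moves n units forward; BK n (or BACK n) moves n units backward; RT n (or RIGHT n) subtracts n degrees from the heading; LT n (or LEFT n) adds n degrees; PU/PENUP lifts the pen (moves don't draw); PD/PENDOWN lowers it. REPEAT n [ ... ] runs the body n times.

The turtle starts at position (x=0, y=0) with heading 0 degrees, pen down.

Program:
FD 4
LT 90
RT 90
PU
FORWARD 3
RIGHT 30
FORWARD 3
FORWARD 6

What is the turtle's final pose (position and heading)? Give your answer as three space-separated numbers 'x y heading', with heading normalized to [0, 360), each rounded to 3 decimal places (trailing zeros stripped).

Executing turtle program step by step:
Start: pos=(0,0), heading=0, pen down
FD 4: (0,0) -> (4,0) [heading=0, draw]
LT 90: heading 0 -> 90
RT 90: heading 90 -> 0
PU: pen up
FD 3: (4,0) -> (7,0) [heading=0, move]
RT 30: heading 0 -> 330
FD 3: (7,0) -> (9.598,-1.5) [heading=330, move]
FD 6: (9.598,-1.5) -> (14.794,-4.5) [heading=330, move]
Final: pos=(14.794,-4.5), heading=330, 1 segment(s) drawn

Answer: 14.794 -4.5 330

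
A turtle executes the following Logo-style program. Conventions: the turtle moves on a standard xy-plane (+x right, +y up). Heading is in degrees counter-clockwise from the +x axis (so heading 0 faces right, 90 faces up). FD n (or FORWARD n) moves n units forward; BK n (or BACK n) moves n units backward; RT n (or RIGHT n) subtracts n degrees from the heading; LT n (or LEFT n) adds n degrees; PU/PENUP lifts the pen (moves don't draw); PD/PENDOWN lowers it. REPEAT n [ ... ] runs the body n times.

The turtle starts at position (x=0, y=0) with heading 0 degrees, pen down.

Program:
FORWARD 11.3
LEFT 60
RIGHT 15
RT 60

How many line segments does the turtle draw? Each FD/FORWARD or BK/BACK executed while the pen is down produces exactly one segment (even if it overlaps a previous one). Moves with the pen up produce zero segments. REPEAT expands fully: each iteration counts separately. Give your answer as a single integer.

Answer: 1

Derivation:
Executing turtle program step by step:
Start: pos=(0,0), heading=0, pen down
FD 11.3: (0,0) -> (11.3,0) [heading=0, draw]
LT 60: heading 0 -> 60
RT 15: heading 60 -> 45
RT 60: heading 45 -> 345
Final: pos=(11.3,0), heading=345, 1 segment(s) drawn
Segments drawn: 1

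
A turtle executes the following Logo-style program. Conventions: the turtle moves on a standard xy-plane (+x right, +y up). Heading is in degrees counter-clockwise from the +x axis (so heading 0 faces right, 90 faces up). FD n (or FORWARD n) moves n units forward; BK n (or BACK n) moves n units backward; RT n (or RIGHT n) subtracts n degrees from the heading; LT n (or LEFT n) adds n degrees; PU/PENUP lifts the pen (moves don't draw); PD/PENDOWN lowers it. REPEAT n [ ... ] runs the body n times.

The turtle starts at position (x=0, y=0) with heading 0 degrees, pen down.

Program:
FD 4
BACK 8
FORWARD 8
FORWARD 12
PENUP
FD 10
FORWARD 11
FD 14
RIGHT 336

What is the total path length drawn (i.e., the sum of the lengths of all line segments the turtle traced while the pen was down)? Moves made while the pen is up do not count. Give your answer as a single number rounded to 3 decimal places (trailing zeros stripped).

Answer: 32

Derivation:
Executing turtle program step by step:
Start: pos=(0,0), heading=0, pen down
FD 4: (0,0) -> (4,0) [heading=0, draw]
BK 8: (4,0) -> (-4,0) [heading=0, draw]
FD 8: (-4,0) -> (4,0) [heading=0, draw]
FD 12: (4,0) -> (16,0) [heading=0, draw]
PU: pen up
FD 10: (16,0) -> (26,0) [heading=0, move]
FD 11: (26,0) -> (37,0) [heading=0, move]
FD 14: (37,0) -> (51,0) [heading=0, move]
RT 336: heading 0 -> 24
Final: pos=(51,0), heading=24, 4 segment(s) drawn

Segment lengths:
  seg 1: (0,0) -> (4,0), length = 4
  seg 2: (4,0) -> (-4,0), length = 8
  seg 3: (-4,0) -> (4,0), length = 8
  seg 4: (4,0) -> (16,0), length = 12
Total = 32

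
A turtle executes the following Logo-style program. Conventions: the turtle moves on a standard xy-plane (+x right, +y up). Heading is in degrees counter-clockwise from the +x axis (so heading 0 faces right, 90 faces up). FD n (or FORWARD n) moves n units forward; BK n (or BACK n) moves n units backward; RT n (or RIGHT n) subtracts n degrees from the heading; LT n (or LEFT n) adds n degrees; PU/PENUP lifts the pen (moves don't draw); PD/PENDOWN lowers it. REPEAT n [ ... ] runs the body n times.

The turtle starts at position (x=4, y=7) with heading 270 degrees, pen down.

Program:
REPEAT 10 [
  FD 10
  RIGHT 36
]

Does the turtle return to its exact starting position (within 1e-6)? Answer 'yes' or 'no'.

Answer: yes

Derivation:
Executing turtle program step by step:
Start: pos=(4,7), heading=270, pen down
REPEAT 10 [
  -- iteration 1/10 --
  FD 10: (4,7) -> (4,-3) [heading=270, draw]
  RT 36: heading 270 -> 234
  -- iteration 2/10 --
  FD 10: (4,-3) -> (-1.878,-11.09) [heading=234, draw]
  RT 36: heading 234 -> 198
  -- iteration 3/10 --
  FD 10: (-1.878,-11.09) -> (-11.388,-14.18) [heading=198, draw]
  RT 36: heading 198 -> 162
  -- iteration 4/10 --
  FD 10: (-11.388,-14.18) -> (-20.899,-11.09) [heading=162, draw]
  RT 36: heading 162 -> 126
  -- iteration 5/10 --
  FD 10: (-20.899,-11.09) -> (-26.777,-3) [heading=126, draw]
  RT 36: heading 126 -> 90
  -- iteration 6/10 --
  FD 10: (-26.777,-3) -> (-26.777,7) [heading=90, draw]
  RT 36: heading 90 -> 54
  -- iteration 7/10 --
  FD 10: (-26.777,7) -> (-20.899,15.09) [heading=54, draw]
  RT 36: heading 54 -> 18
  -- iteration 8/10 --
  FD 10: (-20.899,15.09) -> (-11.388,18.18) [heading=18, draw]
  RT 36: heading 18 -> 342
  -- iteration 9/10 --
  FD 10: (-11.388,18.18) -> (-1.878,15.09) [heading=342, draw]
  RT 36: heading 342 -> 306
  -- iteration 10/10 --
  FD 10: (-1.878,15.09) -> (4,7) [heading=306, draw]
  RT 36: heading 306 -> 270
]
Final: pos=(4,7), heading=270, 10 segment(s) drawn

Start position: (4, 7)
Final position: (4, 7)
Distance = 0; < 1e-6 -> CLOSED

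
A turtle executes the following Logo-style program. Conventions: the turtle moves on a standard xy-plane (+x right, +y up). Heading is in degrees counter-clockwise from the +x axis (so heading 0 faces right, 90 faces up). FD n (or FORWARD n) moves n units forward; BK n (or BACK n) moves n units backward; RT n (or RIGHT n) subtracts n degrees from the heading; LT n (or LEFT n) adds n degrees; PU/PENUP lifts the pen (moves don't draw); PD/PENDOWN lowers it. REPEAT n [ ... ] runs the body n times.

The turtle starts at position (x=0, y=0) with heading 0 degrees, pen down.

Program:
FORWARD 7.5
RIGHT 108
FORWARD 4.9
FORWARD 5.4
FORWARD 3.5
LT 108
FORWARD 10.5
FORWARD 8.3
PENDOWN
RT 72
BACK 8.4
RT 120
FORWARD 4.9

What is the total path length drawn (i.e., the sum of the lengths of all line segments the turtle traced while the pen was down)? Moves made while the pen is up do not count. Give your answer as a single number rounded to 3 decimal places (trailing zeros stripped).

Answer: 53.4

Derivation:
Executing turtle program step by step:
Start: pos=(0,0), heading=0, pen down
FD 7.5: (0,0) -> (7.5,0) [heading=0, draw]
RT 108: heading 0 -> 252
FD 4.9: (7.5,0) -> (5.986,-4.66) [heading=252, draw]
FD 5.4: (5.986,-4.66) -> (4.317,-9.796) [heading=252, draw]
FD 3.5: (4.317,-9.796) -> (3.236,-13.125) [heading=252, draw]
LT 108: heading 252 -> 0
FD 10.5: (3.236,-13.125) -> (13.736,-13.125) [heading=0, draw]
FD 8.3: (13.736,-13.125) -> (22.036,-13.125) [heading=0, draw]
PD: pen down
RT 72: heading 0 -> 288
BK 8.4: (22.036,-13.125) -> (19.44,-5.136) [heading=288, draw]
RT 120: heading 288 -> 168
FD 4.9: (19.44,-5.136) -> (14.647,-4.117) [heading=168, draw]
Final: pos=(14.647,-4.117), heading=168, 8 segment(s) drawn

Segment lengths:
  seg 1: (0,0) -> (7.5,0), length = 7.5
  seg 2: (7.5,0) -> (5.986,-4.66), length = 4.9
  seg 3: (5.986,-4.66) -> (4.317,-9.796), length = 5.4
  seg 4: (4.317,-9.796) -> (3.236,-13.125), length = 3.5
  seg 5: (3.236,-13.125) -> (13.736,-13.125), length = 10.5
  seg 6: (13.736,-13.125) -> (22.036,-13.125), length = 8.3
  seg 7: (22.036,-13.125) -> (19.44,-5.136), length = 8.4
  seg 8: (19.44,-5.136) -> (14.647,-4.117), length = 4.9
Total = 53.4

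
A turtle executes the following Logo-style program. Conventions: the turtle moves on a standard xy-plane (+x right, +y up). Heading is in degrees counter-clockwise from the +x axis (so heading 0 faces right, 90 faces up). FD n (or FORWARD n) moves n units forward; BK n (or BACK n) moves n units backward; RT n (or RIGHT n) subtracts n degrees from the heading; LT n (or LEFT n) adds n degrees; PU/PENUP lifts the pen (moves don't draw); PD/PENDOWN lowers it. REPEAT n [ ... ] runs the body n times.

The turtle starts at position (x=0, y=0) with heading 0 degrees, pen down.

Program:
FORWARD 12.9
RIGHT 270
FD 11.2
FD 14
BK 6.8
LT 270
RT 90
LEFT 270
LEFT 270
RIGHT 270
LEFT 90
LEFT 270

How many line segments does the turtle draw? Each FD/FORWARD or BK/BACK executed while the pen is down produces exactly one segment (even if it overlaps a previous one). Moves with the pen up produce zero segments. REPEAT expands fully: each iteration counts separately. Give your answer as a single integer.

Executing turtle program step by step:
Start: pos=(0,0), heading=0, pen down
FD 12.9: (0,0) -> (12.9,0) [heading=0, draw]
RT 270: heading 0 -> 90
FD 11.2: (12.9,0) -> (12.9,11.2) [heading=90, draw]
FD 14: (12.9,11.2) -> (12.9,25.2) [heading=90, draw]
BK 6.8: (12.9,25.2) -> (12.9,18.4) [heading=90, draw]
LT 270: heading 90 -> 0
RT 90: heading 0 -> 270
LT 270: heading 270 -> 180
LT 270: heading 180 -> 90
RT 270: heading 90 -> 180
LT 90: heading 180 -> 270
LT 270: heading 270 -> 180
Final: pos=(12.9,18.4), heading=180, 4 segment(s) drawn
Segments drawn: 4

Answer: 4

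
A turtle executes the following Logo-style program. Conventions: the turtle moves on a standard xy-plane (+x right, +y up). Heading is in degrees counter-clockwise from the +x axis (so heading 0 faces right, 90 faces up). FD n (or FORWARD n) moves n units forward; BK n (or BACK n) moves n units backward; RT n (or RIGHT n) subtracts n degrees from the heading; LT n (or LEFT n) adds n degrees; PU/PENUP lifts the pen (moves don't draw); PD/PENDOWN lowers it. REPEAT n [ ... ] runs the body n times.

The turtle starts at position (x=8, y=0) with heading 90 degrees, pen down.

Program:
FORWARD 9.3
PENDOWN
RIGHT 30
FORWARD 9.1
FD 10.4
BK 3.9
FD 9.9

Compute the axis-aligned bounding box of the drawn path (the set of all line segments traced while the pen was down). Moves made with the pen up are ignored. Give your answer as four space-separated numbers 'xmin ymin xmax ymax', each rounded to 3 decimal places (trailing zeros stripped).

Answer: 8 0 20.75 31.384

Derivation:
Executing turtle program step by step:
Start: pos=(8,0), heading=90, pen down
FD 9.3: (8,0) -> (8,9.3) [heading=90, draw]
PD: pen down
RT 30: heading 90 -> 60
FD 9.1: (8,9.3) -> (12.55,17.181) [heading=60, draw]
FD 10.4: (12.55,17.181) -> (17.75,26.187) [heading=60, draw]
BK 3.9: (17.75,26.187) -> (15.8,22.81) [heading=60, draw]
FD 9.9: (15.8,22.81) -> (20.75,31.384) [heading=60, draw]
Final: pos=(20.75,31.384), heading=60, 5 segment(s) drawn

Segment endpoints: x in {8, 12.55, 15.8, 17.75, 20.75}, y in {0, 9.3, 17.181, 22.81, 26.187, 31.384}
xmin=8, ymin=0, xmax=20.75, ymax=31.384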